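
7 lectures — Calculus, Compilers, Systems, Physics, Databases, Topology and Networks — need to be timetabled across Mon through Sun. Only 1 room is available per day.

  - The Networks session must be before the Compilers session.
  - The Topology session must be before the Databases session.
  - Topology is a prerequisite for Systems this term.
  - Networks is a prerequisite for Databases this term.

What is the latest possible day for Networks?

Downstream work caps Networks at Sat.
Networks at Fri is achievable: Databases -> Sat, Systems -> Tue, Networks -> Fri, Physics -> Thu, Calculus -> Wed, Compilers -> Sun, Topology -> Mon.
Nothing later works — the capacity limit rule out every day after Fri.

Fri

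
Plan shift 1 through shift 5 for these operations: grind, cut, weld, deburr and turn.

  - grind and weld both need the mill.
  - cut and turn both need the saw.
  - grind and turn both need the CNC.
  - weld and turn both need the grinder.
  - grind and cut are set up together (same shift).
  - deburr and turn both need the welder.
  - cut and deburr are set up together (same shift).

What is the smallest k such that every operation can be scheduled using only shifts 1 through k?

3 shifts

Check 2 shifts directly (anything shorter is at least as hard).
Could 2 shifts be enough, i.e. nothing placed later than shift 2? No: grind, weld and turn must all be in different shifts (grind/weld can't share; grind/turn can't share; weld/turn can't share), but only 2 shifts are available: 3 operations can't fit in 2 distinct shifts.
So 2 shifts is not enough.
3 works (last occupied shift: shift 3): for example cut in shift 1, grind in shift 1, weld in shift 2, turn in shift 3, deburr in shift 1.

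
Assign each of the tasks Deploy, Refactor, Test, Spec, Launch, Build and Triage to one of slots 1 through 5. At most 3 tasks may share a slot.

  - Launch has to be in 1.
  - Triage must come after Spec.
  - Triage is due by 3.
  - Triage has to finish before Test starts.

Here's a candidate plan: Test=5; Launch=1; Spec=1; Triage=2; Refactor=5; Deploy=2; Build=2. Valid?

Triage has to finish before Test starts — holds.
Triage must come after Spec — holds.
At most 3 tasks may share a slot — holds.
Triage is due by 3 — holds.
Launch has to be in 1 — holds.

Valid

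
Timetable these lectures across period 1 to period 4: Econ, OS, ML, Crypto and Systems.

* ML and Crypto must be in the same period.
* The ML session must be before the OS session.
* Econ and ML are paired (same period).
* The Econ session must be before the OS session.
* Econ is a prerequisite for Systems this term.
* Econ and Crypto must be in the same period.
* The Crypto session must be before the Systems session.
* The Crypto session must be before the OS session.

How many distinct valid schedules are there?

14

Splitting on Econ: it can be period 1 (9), period 2 (4), period 3 (1). Listing each branch's schedules as (OS, ML, Crypto, Systems) by period number:
Econ=period 1: (2,1,1,2) (2,1,1,3) (2,1,1,4) (3,1,1,2) (3,1,1,3) (3,1,1,4) (4,1,1,2) (4,1,1,3) (4,1,1,4) — 9.
Econ=period 2: (3,2,2,3) (3,2,2,4) (4,2,2,3) (4,2,2,4) — 4.
Econ=period 3: (4,3,3,4) — 1.
Summing: 9 + 4 + 1 = 14.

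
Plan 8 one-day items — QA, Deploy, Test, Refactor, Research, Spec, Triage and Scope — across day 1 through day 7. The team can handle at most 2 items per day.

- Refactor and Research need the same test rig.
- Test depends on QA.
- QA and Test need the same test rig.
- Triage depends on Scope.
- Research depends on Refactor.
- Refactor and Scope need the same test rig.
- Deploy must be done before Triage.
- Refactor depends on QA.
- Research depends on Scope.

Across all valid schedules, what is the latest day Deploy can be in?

day 6

Downstream work caps Deploy at day 6.
Deploy at day 6 is achievable: Triage=day 7; Deploy=day 6; Scope=day 1; QA=day 1; Research=day 3; Test=day 2; Spec=day 3; Refactor=day 2.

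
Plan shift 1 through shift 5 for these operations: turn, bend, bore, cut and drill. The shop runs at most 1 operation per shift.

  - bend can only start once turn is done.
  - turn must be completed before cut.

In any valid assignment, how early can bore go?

shift 1

bore at shift 1 is achievable: drill in shift 5; cut in shift 4; turn in shift 2; bend in shift 3; bore in shift 1.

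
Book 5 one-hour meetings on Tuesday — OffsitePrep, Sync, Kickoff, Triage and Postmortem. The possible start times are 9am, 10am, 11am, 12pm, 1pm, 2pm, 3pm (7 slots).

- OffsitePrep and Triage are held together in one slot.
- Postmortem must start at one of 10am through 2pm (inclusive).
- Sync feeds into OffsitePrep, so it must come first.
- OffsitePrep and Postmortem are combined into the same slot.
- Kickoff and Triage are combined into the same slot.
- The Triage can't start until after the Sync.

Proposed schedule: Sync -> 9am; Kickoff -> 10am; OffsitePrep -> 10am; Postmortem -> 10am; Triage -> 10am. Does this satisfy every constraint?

Yes, all constraints hold

OffsitePrep and Postmortem are combined into the same slot — holds.
Kickoff and Triage are combined into the same slot — holds.
Postmortem must start at one of 10am through 2pm (inclusive) — holds.
The Triage can't start until after the Sync — holds.
Sync feeds into OffsitePrep, so it must come first — holds.
OffsitePrep and Triage are held together in one slot — holds.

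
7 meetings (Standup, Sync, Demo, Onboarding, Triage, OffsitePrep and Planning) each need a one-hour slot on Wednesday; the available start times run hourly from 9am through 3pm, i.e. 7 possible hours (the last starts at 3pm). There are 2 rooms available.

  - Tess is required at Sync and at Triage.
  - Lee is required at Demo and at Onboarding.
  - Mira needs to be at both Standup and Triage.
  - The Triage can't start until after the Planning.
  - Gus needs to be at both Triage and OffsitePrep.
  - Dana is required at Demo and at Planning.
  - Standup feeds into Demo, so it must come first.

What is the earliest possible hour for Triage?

Precedence pushes Triage to at least 10am.
Triage at 10am is achievable: Onboarding in 11am, Standup in 9am, Planning in 9am, Triage in 10am, Sync in 11am, OffsitePrep in 12pm, Demo in 10am.

10am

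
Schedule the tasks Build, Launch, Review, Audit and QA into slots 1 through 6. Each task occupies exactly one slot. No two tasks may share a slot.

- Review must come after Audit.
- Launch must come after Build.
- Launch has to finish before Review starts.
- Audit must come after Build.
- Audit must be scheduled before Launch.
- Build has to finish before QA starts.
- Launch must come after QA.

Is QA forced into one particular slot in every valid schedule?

QA can be 2 (e.g. Launch in 4; Review in 5; Audit in 3; Build in 1; QA in 2) or 3 (e.g. Launch -> 4; Review -> 5; QA -> 3; Audit -> 2; Build -> 1).

No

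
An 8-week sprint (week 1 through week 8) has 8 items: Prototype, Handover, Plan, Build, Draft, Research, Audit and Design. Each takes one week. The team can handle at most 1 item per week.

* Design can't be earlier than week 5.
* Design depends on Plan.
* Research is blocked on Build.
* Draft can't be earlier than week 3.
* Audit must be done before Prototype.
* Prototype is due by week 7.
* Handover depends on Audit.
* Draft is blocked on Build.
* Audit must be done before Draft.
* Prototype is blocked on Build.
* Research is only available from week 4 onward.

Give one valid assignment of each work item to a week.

Build=week 1, Design=week 5, Handover=week 8, Plan=week 3, Audit=week 2, Draft=week 6, Prototype=week 7, Research=week 4

Checking: Audit(week 2) before Draft(week 6); Build(week 1) before Research(week 4); Build(week 1) before Draft(week 6); Audit(week 2) before Prototype(week 7); Plan(week 3) before Design(week 5); Audit(week 2) before Handover(week 8); Build(week 1) before Prototype(week 7); Research=week 4 in [week 4,week 8]; Design=week 5 in [week 5,week 8]; Draft=week 6 in [week 3,week 8]; Prototype=week 7 in [week 1,week 7]; max 1 per week (cap 1).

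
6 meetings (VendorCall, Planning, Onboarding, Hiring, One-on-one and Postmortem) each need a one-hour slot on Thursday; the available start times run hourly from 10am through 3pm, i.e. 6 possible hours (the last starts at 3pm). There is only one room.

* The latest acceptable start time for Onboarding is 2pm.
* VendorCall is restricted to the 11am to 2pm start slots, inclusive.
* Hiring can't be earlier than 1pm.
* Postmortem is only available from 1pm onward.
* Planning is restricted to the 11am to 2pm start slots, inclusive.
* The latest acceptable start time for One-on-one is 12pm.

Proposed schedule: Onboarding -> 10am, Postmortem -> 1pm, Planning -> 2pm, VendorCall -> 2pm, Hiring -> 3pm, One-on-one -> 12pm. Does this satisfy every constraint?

The latest acceptable start time for Onboarding is 2pm — holds.
The latest acceptable start time for One-on-one is 12pm — holds.
Postmortem is only available from 1pm onward — holds.
Planning is restricted to the 11am to 2pm start slots, inclusive — holds.
Hiring can't be earlier than 1pm — holds.
VendorCall is restricted to the 11am to 2pm start slots, inclusive — holds.
There is only one room — violated.

No. There is only one room is not satisfied.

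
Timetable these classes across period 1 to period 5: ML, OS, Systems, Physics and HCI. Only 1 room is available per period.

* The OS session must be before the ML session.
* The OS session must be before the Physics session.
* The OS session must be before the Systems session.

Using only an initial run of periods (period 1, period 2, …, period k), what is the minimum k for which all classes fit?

5

The precedence chain requires at least 2 distinct periods.
With at most 1 per period and 5 classes, at least 5 periods are needed.
5 works (last occupied period: period 5): for example HCI -> period 5, OS -> period 1, ML -> period 2, Systems -> period 3, Physics -> period 4.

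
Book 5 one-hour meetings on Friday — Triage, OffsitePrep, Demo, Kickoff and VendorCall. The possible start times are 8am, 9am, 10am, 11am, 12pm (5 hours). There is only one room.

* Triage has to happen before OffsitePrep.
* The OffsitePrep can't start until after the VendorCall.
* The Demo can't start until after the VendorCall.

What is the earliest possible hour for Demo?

Precedence pushes Demo to at least 9am.
Demo at 9am is achievable: Demo=9am; Kickoff=12pm; Triage=10am; VendorCall=8am; OffsitePrep=11am.

9am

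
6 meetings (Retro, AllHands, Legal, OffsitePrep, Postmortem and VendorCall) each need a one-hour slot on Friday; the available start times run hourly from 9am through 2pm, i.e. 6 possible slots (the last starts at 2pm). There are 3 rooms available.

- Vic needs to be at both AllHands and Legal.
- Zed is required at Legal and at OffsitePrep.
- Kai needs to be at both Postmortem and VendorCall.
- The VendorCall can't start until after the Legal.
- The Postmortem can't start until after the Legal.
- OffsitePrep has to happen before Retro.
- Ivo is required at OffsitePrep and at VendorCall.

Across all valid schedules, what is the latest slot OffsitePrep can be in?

Downstream work caps OffsitePrep at 1pm.
OffsitePrep at 1pm is achievable: Retro=2pm, Legal=9am, AllHands=10am, VendorCall=11am, Postmortem=10am, OffsitePrep=1pm.

1pm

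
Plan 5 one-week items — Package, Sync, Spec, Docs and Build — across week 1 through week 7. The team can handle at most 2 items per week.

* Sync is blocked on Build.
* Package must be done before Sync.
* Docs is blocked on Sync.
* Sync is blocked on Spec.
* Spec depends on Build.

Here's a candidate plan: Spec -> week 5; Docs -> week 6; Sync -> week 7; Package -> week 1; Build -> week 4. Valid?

Package must be done before Sync — holds.
Sync is blocked on Spec — holds.
Sync is blocked on Build — holds.
Docs is blocked on Sync — violated.
Spec depends on Build — holds.
The team can handle at most 2 items per week — holds.

No — it violates: Docs is blocked on Sync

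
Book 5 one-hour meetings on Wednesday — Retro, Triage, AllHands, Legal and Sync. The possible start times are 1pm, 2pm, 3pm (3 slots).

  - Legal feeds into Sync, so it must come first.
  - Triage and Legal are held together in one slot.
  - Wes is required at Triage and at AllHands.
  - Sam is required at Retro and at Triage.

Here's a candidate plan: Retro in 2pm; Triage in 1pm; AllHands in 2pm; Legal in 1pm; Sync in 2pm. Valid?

Yes, all constraints hold

Sam is required at Retro and at Triage — holds.
Triage and Legal are held together in one slot — holds.
Legal feeds into Sync, so it must come first — holds.
Wes is required at Triage and at AllHands — holds.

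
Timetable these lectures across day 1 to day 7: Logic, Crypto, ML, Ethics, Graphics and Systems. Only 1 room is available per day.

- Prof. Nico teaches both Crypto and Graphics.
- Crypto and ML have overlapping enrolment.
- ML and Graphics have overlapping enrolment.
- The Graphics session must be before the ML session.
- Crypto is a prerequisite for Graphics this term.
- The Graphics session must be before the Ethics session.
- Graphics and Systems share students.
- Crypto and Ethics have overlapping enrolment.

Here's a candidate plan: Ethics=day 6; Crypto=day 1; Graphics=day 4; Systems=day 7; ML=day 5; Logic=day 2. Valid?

Crypto and ML have overlapping enrolment — holds.
Only 1 room is available per day — holds.
Prof. Nico teaches both Crypto and Graphics — holds.
Graphics and Systems share students — holds.
The Graphics session must be before the ML session — holds.
The Graphics session must be before the Ethics session — holds.
Crypto and Ethics have overlapping enrolment — holds.
ML and Graphics have overlapping enrolment — holds.
Crypto is a prerequisite for Graphics this term — holds.

Yes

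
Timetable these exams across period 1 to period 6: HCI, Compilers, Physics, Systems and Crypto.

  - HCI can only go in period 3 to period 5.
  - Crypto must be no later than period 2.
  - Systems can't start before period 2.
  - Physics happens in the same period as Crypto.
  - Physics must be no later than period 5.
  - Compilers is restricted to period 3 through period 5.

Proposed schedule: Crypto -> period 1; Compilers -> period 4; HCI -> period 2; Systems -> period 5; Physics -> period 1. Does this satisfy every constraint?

Crypto must be no later than period 2 — holds.
Systems can't start before period 2 — holds.
Physics happens in the same period as Crypto — holds.
Physics must be no later than period 5 — holds.
HCI can only go in period 3 to period 5 — violated.
Compilers is restricted to period 3 through period 5 — holds.

No. HCI can only go in period 3 to period 5 is not satisfied.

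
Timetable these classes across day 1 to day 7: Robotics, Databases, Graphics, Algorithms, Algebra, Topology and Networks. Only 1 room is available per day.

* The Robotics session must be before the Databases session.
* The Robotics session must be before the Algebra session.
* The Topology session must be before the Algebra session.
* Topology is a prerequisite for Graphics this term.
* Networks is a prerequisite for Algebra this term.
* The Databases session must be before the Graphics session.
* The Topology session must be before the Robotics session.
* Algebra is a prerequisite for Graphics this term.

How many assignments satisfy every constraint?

49

Splitting on Robotics: it can be day 2 (15), day 3 (22), day 4 (12). Listing each branch's schedules as (Databases, Graphics, Algorithms, Algebra, Topology, Networks) by day number:
Robotics=day 2: (3,6,7,5,1,4) (3,7,4,6,1,5) (3,7,5,6,1,4) (3,7,6,5,1,4) (4,6,7,5,1,3) (4,7,3,6,1,5) (4,7,5,6,1,3) (4,7,6,5,1,3) (5,6,7,4,1,3) (5,7,3,6,1,4) (5,7,4,6,1,3) (5,7,6,4,1,3) (6,7,3,5,1,4) (6,7,4,5,1,3) (6,7,5,4,1,3) — 15.
Robotics=day 3: (4,6,7,5,1,2) (4,6,7,5,2,1) (4,7,1,6,2,5) (4,7,2,6,1,5) (4,7,5,6,1,2) (4,7,5,6,2,1) (4,7,6,5,1,2) (4,7,6,5,2,1) (5,6,7,4,1,2) (5,6,7,4,2,1) (5,7,1,6,2,4) (5,7,2,6,1,4) (5,7,4,6,1,2) (5,7,4,6,2,1) (5,7,6,4,1,2) (5,7,6,4,2,1) (6,7,1,5,2,4) (6,7,2,5,1,4) (6,7,4,5,1,2) (6,7,4,5,2,1) (6,7,5,4,1,2) (6,7,5,4,2,1) — 22.
Robotics=day 4: (5,7,1,6,2,3) (5,7,1,6,3,2) (5,7,2,6,1,3) (5,7,2,6,3,1) (5,7,3,6,1,2) (5,7,3,6,2,1) (6,7,1,5,2,3) (6,7,1,5,3,2) (6,7,2,5,1,3) (6,7,2,5,3,1) (6,7,3,5,1,2) (6,7,3,5,2,1) — 12.
Summing: 15 + 22 + 12 = 49.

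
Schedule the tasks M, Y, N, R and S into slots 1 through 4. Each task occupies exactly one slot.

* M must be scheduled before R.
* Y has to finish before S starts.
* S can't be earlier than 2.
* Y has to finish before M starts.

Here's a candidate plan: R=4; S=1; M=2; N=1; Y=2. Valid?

No — it violates: Y has to finish before S starts

Y has to finish before S starts — violated.
S can't be earlier than 2 — violated.
M must be scheduled before R — holds.
Y has to finish before M starts — violated.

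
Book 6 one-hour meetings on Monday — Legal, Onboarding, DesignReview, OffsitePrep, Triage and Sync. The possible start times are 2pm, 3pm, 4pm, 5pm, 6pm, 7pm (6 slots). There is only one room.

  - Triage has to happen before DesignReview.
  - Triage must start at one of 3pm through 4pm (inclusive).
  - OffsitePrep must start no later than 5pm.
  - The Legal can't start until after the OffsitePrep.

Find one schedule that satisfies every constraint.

Legal=4pm; OffsitePrep=2pm; Sync=7pm; Triage=3pm; Onboarding=6pm; DesignReview=5pm

Checking: Triage(3pm) before DesignReview(5pm); OffsitePrep(2pm) before Legal(4pm); OffsitePrep=2pm in [2pm,5pm]; Triage=3pm in [3pm,4pm]; max 1 per slot (cap 1).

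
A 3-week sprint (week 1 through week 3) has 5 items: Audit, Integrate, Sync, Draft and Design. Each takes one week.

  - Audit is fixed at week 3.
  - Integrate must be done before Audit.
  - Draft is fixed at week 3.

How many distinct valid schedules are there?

Splitting on Integrate: it can be week 1 (9), week 2 (9). Listing each branch's schedules as (Audit, Sync, Draft, Design) by week number:
Integrate=week 1: (3,1,3,1) (3,1,3,2) (3,1,3,3) (3,2,3,1) (3,2,3,2) (3,2,3,3) (3,3,3,1) (3,3,3,2) (3,3,3,3) — 9.
Integrate=week 2: (3,1,3,1) (3,1,3,2) (3,1,3,3) (3,2,3,1) (3,2,3,2) (3,2,3,3) (3,3,3,1) (3,3,3,2) (3,3,3,3) — 9.
Summing: 9 + 9 = 18.

18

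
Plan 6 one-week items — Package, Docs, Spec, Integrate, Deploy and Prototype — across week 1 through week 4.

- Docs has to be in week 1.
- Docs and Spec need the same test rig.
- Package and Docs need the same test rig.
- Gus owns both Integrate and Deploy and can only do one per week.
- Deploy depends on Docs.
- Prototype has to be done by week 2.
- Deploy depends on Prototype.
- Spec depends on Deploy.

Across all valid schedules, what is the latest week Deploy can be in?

Precedence pushes Deploy to at least week 2; downstream work caps Deploy at week 3.
Deploy at week 3 is achievable: Docs in week 1, Package in week 2, Deploy in week 3, Spec in week 4, Integrate in week 1, Prototype in week 1.

week 3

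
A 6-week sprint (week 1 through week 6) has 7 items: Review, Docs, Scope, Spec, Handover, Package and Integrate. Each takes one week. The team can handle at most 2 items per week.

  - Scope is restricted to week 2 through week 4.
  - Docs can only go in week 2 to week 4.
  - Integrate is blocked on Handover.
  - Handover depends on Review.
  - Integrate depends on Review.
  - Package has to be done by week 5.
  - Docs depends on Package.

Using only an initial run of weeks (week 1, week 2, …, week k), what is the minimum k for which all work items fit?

4

The precedence chain requires at least 3 distinct weeks.
With at most 2 per week and 7 work items, at least 4 weeks are needed.
4 works (last occupied week: week 4): for example Scope=week 2; Spec=week 3; Review=week 1; Docs=week 2; Package=week 1; Handover=week 3; Integrate=week 4.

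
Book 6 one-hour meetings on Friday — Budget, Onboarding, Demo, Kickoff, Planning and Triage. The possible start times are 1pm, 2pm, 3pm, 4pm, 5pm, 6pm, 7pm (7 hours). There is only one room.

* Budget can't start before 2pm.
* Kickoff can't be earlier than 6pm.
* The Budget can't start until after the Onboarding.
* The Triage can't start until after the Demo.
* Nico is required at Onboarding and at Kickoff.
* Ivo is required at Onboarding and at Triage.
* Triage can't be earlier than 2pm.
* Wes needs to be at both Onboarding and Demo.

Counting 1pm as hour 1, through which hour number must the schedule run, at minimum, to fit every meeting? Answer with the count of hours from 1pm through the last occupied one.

6

The precedence chain requires at least 2 distinct hours.
With at most 1 per hour and 6 meetings, at least 6 hours are needed.
Kickoff can't be placed before 6pm — that is hour 6 counting from 1pm — so the schedule must run through at least 6 hours.
6 works (last occupied hour: 6pm): for example Budget in 2pm; Kickoff in 6pm; Demo in 3pm; Planning in 5pm; Triage in 4pm; Onboarding in 1pm.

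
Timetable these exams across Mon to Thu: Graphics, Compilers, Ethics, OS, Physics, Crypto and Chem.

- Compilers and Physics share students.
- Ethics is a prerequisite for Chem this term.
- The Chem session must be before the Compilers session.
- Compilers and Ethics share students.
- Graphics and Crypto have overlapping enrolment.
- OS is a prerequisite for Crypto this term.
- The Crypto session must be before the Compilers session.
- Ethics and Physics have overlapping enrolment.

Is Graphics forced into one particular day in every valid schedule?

Graphics can be Mon (e.g. Chem=Tue; Graphics=Mon; Compilers=Wed; Crypto=Tue; Physics=Tue; OS=Mon; Ethics=Mon) or Tue (e.g. Physics -> Tue; Graphics -> Tue; OS -> Mon; Crypto -> Wed; Ethics -> Mon; Compilers -> Thu; Chem -> Tue).

No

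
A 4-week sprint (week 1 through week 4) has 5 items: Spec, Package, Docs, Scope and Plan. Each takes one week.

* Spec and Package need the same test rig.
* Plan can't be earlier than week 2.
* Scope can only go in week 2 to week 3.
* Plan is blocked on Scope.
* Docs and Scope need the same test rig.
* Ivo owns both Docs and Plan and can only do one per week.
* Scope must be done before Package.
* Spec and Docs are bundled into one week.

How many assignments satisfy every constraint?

Splitting on Spec: it can be week 1 (5), week 2 (1), week 3 (1), week 4 (1). Listing each branch's schedules as (Package, Docs, Scope, Plan) by week number:
Spec=week 1: (3,1,2,3) (3,1,2,4) (4,1,2,3) (4,1,2,4) (4,1,3,4) — 5.
Spec=week 2: (4,2,3,4) — 1.
Spec=week 3: (4,3,2,4) — 1.
Spec=week 4: (3,4,2,3) — 1.
Summing: 5 + 1 + 1 + 1 = 8.

8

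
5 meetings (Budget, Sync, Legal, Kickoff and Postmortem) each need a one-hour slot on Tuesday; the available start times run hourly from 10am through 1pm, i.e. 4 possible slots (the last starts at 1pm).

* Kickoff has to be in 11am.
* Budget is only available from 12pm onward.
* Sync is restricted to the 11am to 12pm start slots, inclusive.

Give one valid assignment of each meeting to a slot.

Postmortem in 10am, Legal in 10am, Sync in 11am, Budget in 12pm, Kickoff in 11am

Checking: Kickoff=11am in [11am,11am]; Budget=12pm in [12pm,1pm]; Sync=11am in [11am,12pm].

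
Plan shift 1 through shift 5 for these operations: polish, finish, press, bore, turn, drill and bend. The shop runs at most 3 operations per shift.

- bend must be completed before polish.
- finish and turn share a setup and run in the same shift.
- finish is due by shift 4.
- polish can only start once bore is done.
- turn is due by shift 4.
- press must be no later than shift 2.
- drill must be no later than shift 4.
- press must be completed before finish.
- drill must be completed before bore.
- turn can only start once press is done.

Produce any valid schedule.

polish=shift 3; drill=shift 1; turn=shift 2; bend=shift 1; finish=shift 2; bore=shift 2; press=shift 1

Checking: press(shift 1) before turn(shift 2); press(shift 1) before finish(shift 2); bore(shift 2) before polish(shift 3); drill(shift 1) before bore(shift 2); bend(shift 1) before polish(shift 3); finish = turn = shift 2; finish=shift 2 in [shift 1,shift 4]; turn=shift 2 in [shift 1,shift 4]; press=shift 1 in [shift 1,shift 2]; drill=shift 1 in [shift 1,shift 4]; max 3 per shift (cap 3).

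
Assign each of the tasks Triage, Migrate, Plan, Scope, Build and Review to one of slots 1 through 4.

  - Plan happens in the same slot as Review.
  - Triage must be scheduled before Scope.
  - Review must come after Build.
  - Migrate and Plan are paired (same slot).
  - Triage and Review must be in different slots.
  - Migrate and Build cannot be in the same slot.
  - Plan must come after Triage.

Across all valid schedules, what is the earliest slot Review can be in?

2

Precedence pushes Review to at least 2.
Review at 2 is achievable: Review=2, Scope=2, Build=1, Triage=1, Plan=2, Migrate=2.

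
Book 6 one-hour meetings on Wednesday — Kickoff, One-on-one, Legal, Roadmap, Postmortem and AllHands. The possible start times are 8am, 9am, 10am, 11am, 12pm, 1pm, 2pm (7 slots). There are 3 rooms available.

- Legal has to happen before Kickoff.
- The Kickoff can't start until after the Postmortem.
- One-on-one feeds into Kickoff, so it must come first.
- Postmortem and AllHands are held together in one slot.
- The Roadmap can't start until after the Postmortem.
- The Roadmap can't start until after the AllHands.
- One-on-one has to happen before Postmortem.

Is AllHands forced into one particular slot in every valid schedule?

AllHands can be 9am (e.g. Legal=8am, Postmortem=9am, Roadmap=10am, Kickoff=10am, AllHands=9am, One-on-one=8am) or 10am (e.g. AllHands=10am, Legal=8am, Postmortem=10am, One-on-one=8am, Roadmap=11am, Kickoff=11am).

No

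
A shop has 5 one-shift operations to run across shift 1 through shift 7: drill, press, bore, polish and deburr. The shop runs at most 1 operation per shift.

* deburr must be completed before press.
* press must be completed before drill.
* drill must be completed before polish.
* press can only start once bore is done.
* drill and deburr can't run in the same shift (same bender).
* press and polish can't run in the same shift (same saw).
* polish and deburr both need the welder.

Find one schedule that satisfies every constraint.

polish=shift 5; drill=shift 4; bore=shift 1; deburr=shift 2; press=shift 3

Checking: deburr(shift 2) before press(shift 3); bore(shift 1) before press(shift 3); drill(shift 4) before polish(shift 5); press(shift 3) before drill(shift 4); press(shift 3) != polish(shift 5); drill(shift 4) != deburr(shift 2); polish(shift 5) != deburr(shift 2); max 1 per shift (cap 1).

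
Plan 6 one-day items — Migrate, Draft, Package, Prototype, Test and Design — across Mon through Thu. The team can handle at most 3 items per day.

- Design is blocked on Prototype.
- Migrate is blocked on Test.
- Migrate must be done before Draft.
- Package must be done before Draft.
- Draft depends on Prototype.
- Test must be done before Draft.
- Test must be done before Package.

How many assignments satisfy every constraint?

Splitting on Migrate: it can be Tue (17), Wed (18). Listing each branch's schedules as (Draft, Package, Prototype, Test, Design):
Migrate=Tue: (Wed,Tue,Mon,Mon,Tue) (Wed,Tue,Mon,Mon,Wed) (Wed,Tue,Mon,Mon,Thu) (Wed,Tue,Tue,Mon,Wed) (Wed,Tue,Tue,Mon,Thu) (Thu,Tue,Mon,Mon,Tue) (Thu,Tue,Mon,Mon,Wed) (Thu,Tue,Mon,Mon,Thu) (Thu,Tue,Tue,Mon,Wed) (Thu,Tue,Tue,Mon,Thu) (Thu,Tue,Wed,Mon,Thu) (Thu,Wed,Mon,Mon,Tue) (Thu,Wed,Mon,Mon,Wed) (Thu,Wed,Mon,Mon,Thu) (Thu,Wed,Tue,Mon,Wed) (Thu,Wed,Tue,Mon,Thu) (Thu,Wed,Wed,Mon,Thu) — 17.
Migrate=Wed: (Thu,Tue,Mon,Mon,Tue) (Thu,Tue,Mon,Mon,Wed) (Thu,Tue,Mon,Mon,Thu) (Thu,Tue,Tue,Mon,Wed) (Thu,Tue,Tue,Mon,Thu) (Thu,Tue,Wed,Mon,Thu) (Thu,Wed,Mon,Mon,Tue) (Thu,Wed,Mon,Mon,Wed) (Thu,Wed,Mon,Mon,Thu) (Thu,Wed,Mon,Tue,Tue) (Thu,Wed,Mon,Tue,Wed) (Thu,Wed,Mon,Tue,Thu) (Thu,Wed,Tue,Mon,Wed) (Thu,Wed,Tue,Mon,Thu) (Thu,Wed,Tue,Tue,Wed) (Thu,Wed,Tue,Tue,Thu) (Thu,Wed,Wed,Mon,Thu) (Thu,Wed,Wed,Tue,Thu) — 18.
Summing: 17 + 18 = 35.

35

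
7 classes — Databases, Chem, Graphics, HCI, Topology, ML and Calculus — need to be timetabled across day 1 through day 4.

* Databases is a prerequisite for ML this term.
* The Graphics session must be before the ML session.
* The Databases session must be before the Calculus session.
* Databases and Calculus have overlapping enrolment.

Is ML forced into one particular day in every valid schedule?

No

ML can be day 2 (e.g. Databases in day 1; ML in day 2; Topology in day 1; HCI in day 1; Calculus in day 2; Chem in day 1; Graphics in day 1) or day 3 (e.g. Graphics -> day 1, ML -> day 3, Topology -> day 1, HCI -> day 1, Databases -> day 1, Chem -> day 1, Calculus -> day 2).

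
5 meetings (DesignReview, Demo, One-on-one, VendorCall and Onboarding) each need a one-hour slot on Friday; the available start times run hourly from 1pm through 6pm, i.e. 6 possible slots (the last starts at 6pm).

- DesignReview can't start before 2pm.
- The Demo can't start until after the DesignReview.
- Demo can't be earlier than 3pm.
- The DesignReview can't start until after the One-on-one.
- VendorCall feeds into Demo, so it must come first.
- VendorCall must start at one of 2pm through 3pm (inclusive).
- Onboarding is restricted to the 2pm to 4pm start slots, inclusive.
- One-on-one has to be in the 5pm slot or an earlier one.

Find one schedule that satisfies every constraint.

VendorCall in 2pm, Onboarding in 2pm, Demo in 3pm, DesignReview in 2pm, One-on-one in 1pm

Checking: VendorCall(2pm) before Demo(3pm); One-on-one(1pm) before DesignReview(2pm); DesignReview(2pm) before Demo(3pm); VendorCall=2pm in [2pm,3pm]; Demo=3pm in [3pm,6pm]; Onboarding=2pm in [2pm,4pm]; DesignReview=2pm in [2pm,6pm]; One-on-one=1pm in [1pm,5pm].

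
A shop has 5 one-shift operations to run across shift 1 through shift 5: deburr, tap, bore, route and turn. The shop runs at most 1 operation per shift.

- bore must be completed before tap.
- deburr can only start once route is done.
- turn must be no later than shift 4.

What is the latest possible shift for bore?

shift 4

Downstream work caps bore at shift 4.
bore at shift 4 is achievable: deburr -> shift 3; bore -> shift 4; route -> shift 2; turn -> shift 1; tap -> shift 5.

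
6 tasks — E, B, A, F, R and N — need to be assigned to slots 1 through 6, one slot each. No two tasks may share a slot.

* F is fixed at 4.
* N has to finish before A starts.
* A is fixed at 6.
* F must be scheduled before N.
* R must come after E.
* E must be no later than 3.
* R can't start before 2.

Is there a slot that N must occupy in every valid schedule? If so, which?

5

F is fixed at 4 and must come before N, so N is at least 5.
A is fixed at 6 and must come after N, so N is at most 5.
So N must be 5.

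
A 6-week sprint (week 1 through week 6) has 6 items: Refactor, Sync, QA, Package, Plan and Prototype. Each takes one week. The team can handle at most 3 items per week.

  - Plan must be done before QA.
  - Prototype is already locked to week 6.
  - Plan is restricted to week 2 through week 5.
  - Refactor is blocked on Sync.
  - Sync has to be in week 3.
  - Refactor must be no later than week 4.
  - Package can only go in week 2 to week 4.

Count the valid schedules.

30

Splitting on QA: it can be week 3 (3), week 4 (6), week 5 (9), week 6 (12). Listing each branch's schedules as (Refactor, Sync, Package, Plan, Prototype) by week number:
QA=week 3: (4,3,2,2,6) (4,3,3,2,6) (4,3,4,2,6) — 3.
QA=week 4: (4,3,2,2,6) (4,3,2,3,6) (4,3,3,2,6) (4,3,3,3,6) (4,3,4,2,6) (4,3,4,3,6) — 6.
QA=week 5: (4,3,2,2,6) (4,3,2,3,6) (4,3,2,4,6) (4,3,3,2,6) (4,3,3,3,6) (4,3,3,4,6) (4,3,4,2,6) (4,3,4,3,6) (4,3,4,4,6) — 9.
QA=week 6: (4,3,2,2,6) (4,3,2,3,6) (4,3,2,4,6) (4,3,2,5,6) (4,3,3,2,6) (4,3,3,3,6) (4,3,3,4,6) (4,3,3,5,6) (4,3,4,2,6) (4,3,4,3,6) (4,3,4,4,6) (4,3,4,5,6) — 12.
Summing: 3 + 6 + 9 + 12 = 30.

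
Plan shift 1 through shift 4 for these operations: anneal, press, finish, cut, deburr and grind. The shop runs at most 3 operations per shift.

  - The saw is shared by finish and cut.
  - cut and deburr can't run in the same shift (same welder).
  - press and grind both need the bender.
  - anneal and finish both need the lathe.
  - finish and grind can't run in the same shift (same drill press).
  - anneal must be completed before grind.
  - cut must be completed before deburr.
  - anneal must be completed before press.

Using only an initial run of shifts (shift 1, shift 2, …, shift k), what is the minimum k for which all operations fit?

3 shifts

The precedence chain requires at least 2 distinct shifts.
With at most 3 per shift and 6 operations, at least 2 shifts are needed.
Could 2 shifts be enough, i.e. nothing placed later than shift 2? No: grind must come after anneal (at shift 1 or later) → {shift 2}; anneal must come before grind (at shift 2 or earlier) → {shift 1}; press must come after anneal (at shift 1 or later) → {shift 2}; grind can't share with press (shift 2) → nothing is left.
So 2 shifts is not enough.
3 works (last occupied shift: shift 3): for example cut -> shift 1; press -> shift 2; grind -> shift 3; deburr -> shift 2; anneal -> shift 1; finish -> shift 2.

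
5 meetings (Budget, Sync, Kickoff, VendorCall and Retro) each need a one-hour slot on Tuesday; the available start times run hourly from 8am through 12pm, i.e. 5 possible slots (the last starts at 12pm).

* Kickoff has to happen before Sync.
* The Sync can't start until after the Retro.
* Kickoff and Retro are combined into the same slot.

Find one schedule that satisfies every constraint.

Kickoff in 8am, Retro in 8am, Sync in 9am, Budget in 8am, VendorCall in 8am

Checking: Kickoff(8am) before Sync(9am); Retro(8am) before Sync(9am); Kickoff = Retro = 8am.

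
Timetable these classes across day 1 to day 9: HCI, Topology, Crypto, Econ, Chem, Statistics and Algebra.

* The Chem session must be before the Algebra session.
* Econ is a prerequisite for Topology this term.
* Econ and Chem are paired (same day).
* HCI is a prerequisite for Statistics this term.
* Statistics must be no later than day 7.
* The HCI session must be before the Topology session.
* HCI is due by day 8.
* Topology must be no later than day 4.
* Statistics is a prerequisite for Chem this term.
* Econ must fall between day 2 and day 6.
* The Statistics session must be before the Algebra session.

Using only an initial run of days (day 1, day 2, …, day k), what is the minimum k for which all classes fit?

The precedence chain requires at least 4 distinct days.
4 works (last occupied day: day 4): for example Statistics=day 2, Topology=day 4, Crypto=day 1, Chem=day 3, Econ=day 3, HCI=day 1, Algebra=day 4.

4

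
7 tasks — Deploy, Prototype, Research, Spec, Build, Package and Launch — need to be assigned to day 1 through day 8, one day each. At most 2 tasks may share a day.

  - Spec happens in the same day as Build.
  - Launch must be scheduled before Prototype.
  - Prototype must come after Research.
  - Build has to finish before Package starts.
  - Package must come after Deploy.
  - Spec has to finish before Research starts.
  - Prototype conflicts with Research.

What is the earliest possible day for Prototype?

Precedence pushes Prototype to at least day 3.
Prototype at day 3 is achievable: Spec in day 1; Deploy in day 3; Launch in day 2; Package in day 4; Build in day 1; Research in day 2; Prototype in day 3.

day 3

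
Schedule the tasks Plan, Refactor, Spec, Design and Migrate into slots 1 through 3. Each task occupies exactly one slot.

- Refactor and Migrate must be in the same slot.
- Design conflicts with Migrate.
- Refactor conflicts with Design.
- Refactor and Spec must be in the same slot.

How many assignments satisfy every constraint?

18

Splitting on Plan: it can be 1 (6), 2 (6), 3 (6). Listing each branch's schedules as (Refactor, Spec, Design, Migrate):
Plan=1: (1,1,2,1) (1,1,3,1) (2,2,1,2) (2,2,3,2) (3,3,1,3) (3,3,2,3) — 6.
Plan=2: (1,1,2,1) (1,1,3,1) (2,2,1,2) (2,2,3,2) (3,3,1,3) (3,3,2,3) — 6.
Plan=3: (1,1,2,1) (1,1,3,1) (2,2,1,2) (2,2,3,2) (3,3,1,3) (3,3,2,3) — 6.
Summing: 6 + 6 + 6 = 18.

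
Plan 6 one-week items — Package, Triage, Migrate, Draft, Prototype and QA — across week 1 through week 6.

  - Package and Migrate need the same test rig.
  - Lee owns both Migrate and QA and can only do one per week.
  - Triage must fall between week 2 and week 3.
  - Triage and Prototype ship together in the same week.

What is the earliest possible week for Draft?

Draft at week 1 is achievable: QA in week 1; Triage in week 2; Prototype in week 2; Migrate in week 2; Draft in week 1; Package in week 1.

week 1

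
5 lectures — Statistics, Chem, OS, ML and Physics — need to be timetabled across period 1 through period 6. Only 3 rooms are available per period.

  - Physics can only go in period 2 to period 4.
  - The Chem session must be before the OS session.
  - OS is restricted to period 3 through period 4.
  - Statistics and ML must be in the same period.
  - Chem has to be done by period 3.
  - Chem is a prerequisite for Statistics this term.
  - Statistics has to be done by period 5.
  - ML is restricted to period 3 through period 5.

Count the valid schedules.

37

Splitting on Statistics: it can be period 3 (10), period 4 (12), period 5 (15). Listing each branch's schedules as (Chem, OS, ML, Physics) by period number:
Statistics=period 3: (1,3,3,2) (1,3,3,4) (1,4,3,2) (1,4,3,3) (1,4,3,4) (2,3,3,2) (2,3,3,4) (2,4,3,2) (2,4,3,3) (2,4,3,4) — 10.
Statistics=period 4: (1,3,4,2) (1,3,4,3) (1,3,4,4) (1,4,4,2) (1,4,4,3) (2,3,4,2) (2,3,4,3) (2,3,4,4) (2,4,4,2) (2,4,4,3) (3,4,4,2) (3,4,4,3) — 12.
Statistics=period 5: (1,3,5,2) (1,3,5,3) (1,3,5,4) (1,4,5,2) (1,4,5,3) (1,4,5,4) (2,3,5,2) (2,3,5,3) (2,3,5,4) (2,4,5,2) (2,4,5,3) (2,4,5,4) (3,4,5,2) (3,4,5,3) (3,4,5,4) — 15.
Summing: 10 + 12 + 15 = 37.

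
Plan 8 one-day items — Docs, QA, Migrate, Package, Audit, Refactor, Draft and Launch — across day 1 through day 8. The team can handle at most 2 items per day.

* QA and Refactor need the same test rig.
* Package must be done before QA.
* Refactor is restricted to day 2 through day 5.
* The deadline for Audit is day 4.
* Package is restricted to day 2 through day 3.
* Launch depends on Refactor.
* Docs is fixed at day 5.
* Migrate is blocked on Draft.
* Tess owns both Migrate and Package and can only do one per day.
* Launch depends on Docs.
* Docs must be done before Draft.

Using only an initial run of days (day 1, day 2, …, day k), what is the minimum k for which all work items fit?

7

The precedence chain requires at least 3 distinct days.
With at most 2 per day and 8 work items, at least 4 days are needed.
Propagating the time windows through the other constraints, Migrate can't land before day 7, so the schedule must run through at least day 7.
7 works (last occupied day: day 7): for example Audit -> day 1, Draft -> day 6, Package -> day 2, Docs -> day 5, QA -> day 3, Launch -> day 6, Migrate -> day 7, Refactor -> day 2.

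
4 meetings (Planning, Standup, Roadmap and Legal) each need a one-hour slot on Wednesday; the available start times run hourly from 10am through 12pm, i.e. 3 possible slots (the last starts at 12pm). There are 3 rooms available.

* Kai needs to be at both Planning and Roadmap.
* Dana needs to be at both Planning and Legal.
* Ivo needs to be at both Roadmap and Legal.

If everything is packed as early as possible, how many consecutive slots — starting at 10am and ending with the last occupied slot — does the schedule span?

3

With at most 3 per slot and 4 meetings, at least 2 slots are needed.
Could 2 slots be enough, i.e. nothing placed later than 11am? No: Planning, Roadmap and Legal must all be in different slots (Planning/Roadmap can't share; Planning/Legal can't share; Roadmap/Legal can't share), but only 2 slots are available: 3 meetings can't fit in 2 distinct slots.
So 2 slots is not enough.
3 works (last occupied slot: 12pm): for example Legal=12pm, Standup=10am, Planning=10am, Roadmap=11am.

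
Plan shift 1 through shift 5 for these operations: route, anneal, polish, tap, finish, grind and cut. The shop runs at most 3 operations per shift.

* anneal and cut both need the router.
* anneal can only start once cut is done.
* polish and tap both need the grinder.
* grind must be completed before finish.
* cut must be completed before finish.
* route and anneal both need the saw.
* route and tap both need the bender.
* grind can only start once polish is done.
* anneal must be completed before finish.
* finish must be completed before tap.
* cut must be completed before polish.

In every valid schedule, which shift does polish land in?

Precedence pushes polish to at least shift 2; downstream work caps polish at shift 2.
So polish is pinned to shift 2.

shift 2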